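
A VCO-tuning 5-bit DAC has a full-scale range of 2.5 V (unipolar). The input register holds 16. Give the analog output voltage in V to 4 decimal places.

1.2500 V

LSB = 2.5 V / 2^5 = 78.125 mV.
V_out = 0 + 16 × 0.078125 V = 1.25 V.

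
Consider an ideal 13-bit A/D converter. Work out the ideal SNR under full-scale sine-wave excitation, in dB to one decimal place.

SNR ≈ 6.02·N + 1.76 dB = 6.02·13 + 1.76 = 80.02 dB.

80.0 dB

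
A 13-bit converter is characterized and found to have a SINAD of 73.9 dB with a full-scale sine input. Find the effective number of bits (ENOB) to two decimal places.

ENOB = (SINAD − 1.76) / 6.02 = (73.9 − 1.76)/6.02 = 11.983.

11.98 bits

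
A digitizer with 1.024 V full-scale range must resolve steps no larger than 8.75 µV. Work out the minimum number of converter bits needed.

17 bits

Number of steps required ≥ 1.024 V / 8.75 µV = 117028.57.
Need 2^N ≥ 117028.57; 2^16 = 65536, 2^17 = 131072.
Minimum N = 17.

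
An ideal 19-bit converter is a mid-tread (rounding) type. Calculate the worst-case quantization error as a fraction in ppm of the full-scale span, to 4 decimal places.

Rounding → worst-case error = ½ LSB = V_FS/2^20, so 1e+06/1048576 = 0.953674 ppm of full scale.

0.9537 ppm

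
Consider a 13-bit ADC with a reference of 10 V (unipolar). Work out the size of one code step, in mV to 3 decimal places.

Full-scale span = 10 V.
LSB = 10 / 2^13 = 10 / 8192 = 0.0012207 V = 1.221 mV.

1.221 mV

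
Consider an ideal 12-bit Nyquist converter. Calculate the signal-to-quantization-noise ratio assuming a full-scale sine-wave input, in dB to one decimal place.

74.0 dB

SNR ≈ 6.02·N + 1.76 dB = 6.02·12 + 1.76 = 74.00 dB.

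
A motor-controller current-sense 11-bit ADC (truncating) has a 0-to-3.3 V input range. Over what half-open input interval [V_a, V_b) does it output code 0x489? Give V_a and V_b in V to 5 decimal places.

[1.87075 V, 1.87236 V)

LSB = 3.3/2^11 = 1.611 mV.
Code 0x489 = 1161 decimal.
V_a = V_low + 1161·LSB = 1.87075 V; V_b = V_low + 1162·LSB = 1.87236 V.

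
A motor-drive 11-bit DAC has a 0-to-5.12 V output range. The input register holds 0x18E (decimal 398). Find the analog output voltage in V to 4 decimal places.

0.9950 V

LSB = 5.12 V / 2^11 = 2.500 mV.
Code 0x18E = 398 decimal.
V_out = 0 + 398 × 0.0025 V = 0.995 V.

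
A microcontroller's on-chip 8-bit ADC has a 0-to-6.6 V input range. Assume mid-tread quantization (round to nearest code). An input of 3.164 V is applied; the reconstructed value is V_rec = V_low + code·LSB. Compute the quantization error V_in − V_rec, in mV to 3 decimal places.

-7.094 mV

One LSB is 6.6 V / 256 = 25.781 mV.
Scaled input = 122.7248 LSBs, so code = 123.
Reconstructed: 3.1710937 V.
Error = 3.164 − 3.1710937 = -0.00709375 V = -7.094 mV.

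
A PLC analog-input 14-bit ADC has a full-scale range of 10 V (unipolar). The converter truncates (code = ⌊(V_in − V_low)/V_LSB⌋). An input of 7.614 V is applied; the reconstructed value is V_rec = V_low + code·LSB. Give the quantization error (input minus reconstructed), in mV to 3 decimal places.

0.475 mV

LSB = 10/2^14 = 0.610 mV.
(V_in − V_low)/LSB = (7.614 − 0)/0.000610352 = 12474.7776 → code 12474 (floor).
V_rec = 0 + 12474·0.000610352 = 7.6135254 V.
Error = 7.614 − 7.6135254 = 0.000474609 V = 0.475 mV.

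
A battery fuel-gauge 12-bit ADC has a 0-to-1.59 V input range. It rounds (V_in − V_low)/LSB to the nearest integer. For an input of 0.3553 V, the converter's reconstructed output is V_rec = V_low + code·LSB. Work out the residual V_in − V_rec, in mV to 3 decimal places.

0.112 mV

Step size: 1.59 V ÷ 2^12 = 388.18 µV.
Scaled input = 915.2886 LSBs, so code = 915.
V_rec = 0 + 915·0.000388184 = 0.35518799 V.
Difference: 0.000112012 V → 0.112 mV.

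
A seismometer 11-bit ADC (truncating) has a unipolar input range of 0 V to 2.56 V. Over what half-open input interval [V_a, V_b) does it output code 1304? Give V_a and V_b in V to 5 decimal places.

[1.63000 V, 1.63125 V)

LSB = 2.56/2^11 = 1.250 mV.
V_a = V_low + 1304·LSB = 1.63 V; V_b = V_low + 1305·LSB = 1.63125 V.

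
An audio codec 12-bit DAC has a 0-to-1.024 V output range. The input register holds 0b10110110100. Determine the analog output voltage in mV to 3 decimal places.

365.000 mV

LSB = 1.024 V / 2^12 = 250.00 µV.
Code 0b10110110100 = 1460 decimal.
V_out = 0 + 1460 × 0.00025 V = 0.365 V.
= 365.000 mV.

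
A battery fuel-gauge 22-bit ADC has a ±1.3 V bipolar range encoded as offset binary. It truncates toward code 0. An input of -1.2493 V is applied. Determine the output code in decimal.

Full-scale span = 2.6 V; LSB = 2.6/2^22 = 0.62 µV.
(-1.2493 − (−1.3)) / 6.19888e-07 = 81788.928 LSBs.
⌊·⌋(81788.928) = 81788.

code 81788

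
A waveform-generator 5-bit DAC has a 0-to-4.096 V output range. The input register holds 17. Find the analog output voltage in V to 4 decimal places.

LSB = 4.096 V / 2^5 = 128.000 mV.
V_out = 0 + 17 × 0.128 V = 2.176 V.

2.1760 V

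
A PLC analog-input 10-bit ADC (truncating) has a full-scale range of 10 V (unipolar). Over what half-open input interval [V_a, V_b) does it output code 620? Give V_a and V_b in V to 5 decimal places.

LSB = 10/2^10 = 9.766 mV.
V_a = V_low + 620·LSB = 6.05469 V; V_b = V_low + 621·LSB = 6.06445 V.

[6.05469 V, 6.06445 V)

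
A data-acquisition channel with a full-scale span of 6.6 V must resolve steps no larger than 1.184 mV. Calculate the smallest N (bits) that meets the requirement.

Number of steps required ≥ 6.6 V / 1.184 mV = 5574.32.
Need 2^N ≥ 5574.32; 2^12 = 4096, 2^13 = 8192.
Minimum N = 13.

13 bits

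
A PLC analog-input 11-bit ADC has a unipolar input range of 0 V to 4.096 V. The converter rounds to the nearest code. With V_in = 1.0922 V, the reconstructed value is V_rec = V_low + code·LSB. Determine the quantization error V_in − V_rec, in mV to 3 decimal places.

Step size: 4.096 V ÷ 2^11 = 2.000 mV.
(1.0922 − 0)/0.002 = 546.1000; round gives code 546.
Code 546 maps back to 0 + 546×0.002 V = 1.092 V.
Difference: 0.0002 V → 0.200 mV.

0.200 mV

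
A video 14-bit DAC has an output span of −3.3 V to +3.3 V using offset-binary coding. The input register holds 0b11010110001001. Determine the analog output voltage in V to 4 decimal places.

2.2208 V

LSB = 6.6 V / 2^14 = 402.83 µV.
Code 0b11010110001001 = 13705 decimal.
V_out = (−3.3) + 13705 × 0.000402832 V = 2.22081 V.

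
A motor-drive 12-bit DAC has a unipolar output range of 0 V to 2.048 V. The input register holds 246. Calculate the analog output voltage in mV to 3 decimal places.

123.000 mV

LSB = 2.048 V / 2^12 = 0.500 mV.
V_out = 0 + 246 × 0.0005 V = 0.123 V.
= 123.000 mV.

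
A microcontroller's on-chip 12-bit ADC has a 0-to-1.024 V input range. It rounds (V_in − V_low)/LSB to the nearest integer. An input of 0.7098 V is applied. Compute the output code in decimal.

Full-scale span = 1.024 V; LSB = 1.024/2^12 = 250.00 µV.
(0.7098 − 0) / 0.00025 = 2839.200 LSBs.
So the output code is 2839.

code 2839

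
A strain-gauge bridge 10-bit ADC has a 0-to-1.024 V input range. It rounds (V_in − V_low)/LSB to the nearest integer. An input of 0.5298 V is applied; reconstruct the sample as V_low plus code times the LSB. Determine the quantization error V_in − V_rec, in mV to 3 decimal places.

One LSB is 1.024 V / 1024 = 1.000 mV.
(0.5298 − 0)/0.001 = 529.8000; round gives code 530.
V_rec = 0 + 530·0.001 = 0.53 V.
Error = 0.5298 − 0.53 = -0.0002 V = -0.200 mV.

-0.200 mV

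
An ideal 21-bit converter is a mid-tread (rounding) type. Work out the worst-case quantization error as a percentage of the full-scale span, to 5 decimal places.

Rounding → worst-case error = ½ LSB = V_FS/2^22, so 100/4194304 = 2.38419e-05 % of full scale.

0.00002 %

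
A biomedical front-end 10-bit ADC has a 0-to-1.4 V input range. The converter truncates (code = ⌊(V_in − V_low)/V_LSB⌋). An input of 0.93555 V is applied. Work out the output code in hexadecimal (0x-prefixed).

With 1024 levels over 1.4 V, one step is 1.367 mV.
(0.93555 − 0) / 0.00136719 = 684.288 LSBs.
So the output code is 684.
In hexadecimal (0x-prefixed): 0x2AC.

code 0x2AC (decimal 684)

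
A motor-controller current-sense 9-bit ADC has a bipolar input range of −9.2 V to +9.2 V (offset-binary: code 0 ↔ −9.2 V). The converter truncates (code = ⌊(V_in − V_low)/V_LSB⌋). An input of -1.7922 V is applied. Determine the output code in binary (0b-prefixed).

Full-scale span = 18.4 V; LSB = 18.4/2^9 = 35.938 mV.
(V_in − V_low)/LSB = (-1.7922 − (−9.2)) / 0.0359375 = 206.130.
⌊·⌋(206.130) = 206.
In binary (0b-prefixed): 0b11001110.

code 0b11001110 (decimal 206)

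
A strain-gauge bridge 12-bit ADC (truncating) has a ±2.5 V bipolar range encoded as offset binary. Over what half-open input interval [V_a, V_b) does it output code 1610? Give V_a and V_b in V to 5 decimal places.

[-0.53467 V, -0.53345 V)

LSB = 5/2^12 = 1.221 mV.
V_a = V_low + 1610·LSB = -0.534668 V; V_b = V_low + 1611·LSB = -0.533447 V.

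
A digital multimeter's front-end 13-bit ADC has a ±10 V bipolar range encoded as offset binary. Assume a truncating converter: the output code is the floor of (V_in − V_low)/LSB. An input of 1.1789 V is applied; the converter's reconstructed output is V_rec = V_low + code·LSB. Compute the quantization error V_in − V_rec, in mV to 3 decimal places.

2.142 mV

LSB = 20/2^13 = 2.441 mV.
(V_in − V_low)/LSB = (1.1789 − (−10))/0.00244141 = 4578.8774 → code 4578 (floor).
Reconstructed: 1.1767578 V.
V_in − V_rec = 0.00214219 V = 2.142 mV.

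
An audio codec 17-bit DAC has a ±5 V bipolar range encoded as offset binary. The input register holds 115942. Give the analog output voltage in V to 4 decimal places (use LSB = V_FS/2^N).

3.8457 V

LSB = 10 V / 2^17 = 76.29 µV.
V_out = (−5) + 115942 × 7.62939e-05 V = 3.84567 V.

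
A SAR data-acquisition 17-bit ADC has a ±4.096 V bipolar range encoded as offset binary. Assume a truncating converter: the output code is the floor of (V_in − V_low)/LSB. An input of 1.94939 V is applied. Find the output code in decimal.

With 131072 levels over 8.192 V, one step is 62.50 µV.
(1.94939 − (−4.096)) / 6.25e-05 = 96726.240 LSBs.
Floor → code 96726.

code 96726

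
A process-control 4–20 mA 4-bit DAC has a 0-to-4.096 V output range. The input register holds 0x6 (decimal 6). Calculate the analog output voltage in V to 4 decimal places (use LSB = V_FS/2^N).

1.5360 V

LSB = 4.096 V / 2^4 = 256.000 mV.
Code 0x6 = 6 decimal.
V_out = 0 + 6 × 0.256 V = 1.536 V.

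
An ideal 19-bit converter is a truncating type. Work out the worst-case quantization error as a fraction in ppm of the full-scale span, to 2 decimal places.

Truncating → worst-case error = 1 LSB = V_FS/2^19, so 1e+06/524288 = 1.90735 ppm of full scale.

1.91 ppm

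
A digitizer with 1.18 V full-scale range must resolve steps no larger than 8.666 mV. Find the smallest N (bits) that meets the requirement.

8 bits

Number of steps required ≥ 1.18 V / 8.666 mV = 136.16.
Need 2^N ≥ 136.16; 2^7 = 128, 2^8 = 256.
Minimum N = 8.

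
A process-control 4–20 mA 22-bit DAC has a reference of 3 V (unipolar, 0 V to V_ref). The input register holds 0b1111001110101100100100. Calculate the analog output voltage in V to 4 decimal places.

2.8556 V

LSB = 3 V / 2^22 = 0.72 µV.
Code 0b1111001110101100100100 = 3992356 decimal.
V_out = 0 + 3992356 × 7.15256e-07 V = 2.85556 V.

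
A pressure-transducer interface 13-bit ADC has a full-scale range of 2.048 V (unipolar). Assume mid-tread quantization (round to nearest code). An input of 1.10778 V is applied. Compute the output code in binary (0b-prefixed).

code 0b1000101001111 (decimal 4431)

With 8192 levels over 2.048 V, one step is 250.00 µV.
(1.10778 − 0) / 0.00025 = 4431.120 LSBs.
Round → code 4431.
In binary (0b-prefixed): 0b1000101001111.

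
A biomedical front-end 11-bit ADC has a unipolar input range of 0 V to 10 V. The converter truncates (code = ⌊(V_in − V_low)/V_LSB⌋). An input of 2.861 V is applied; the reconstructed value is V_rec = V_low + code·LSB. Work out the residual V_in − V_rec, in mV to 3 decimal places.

One LSB is 10 V / 2048 = 4.883 mV.
(2.861 − 0)/0.00488281 = 585.9328; ⌊·⌋ gives code 585.
Code 585 maps back to 0 + 585×0.00488281 V = 2.8564453 V.
Difference: 0.00455469 V → 4.555 mV.

4.555 mV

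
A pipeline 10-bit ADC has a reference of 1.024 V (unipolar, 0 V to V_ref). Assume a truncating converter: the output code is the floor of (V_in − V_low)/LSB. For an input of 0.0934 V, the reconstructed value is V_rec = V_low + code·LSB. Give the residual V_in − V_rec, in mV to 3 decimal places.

0.400 mV

LSB = 1.024/2^10 = 1.000 mV.
Scaled input = 93.4000 LSBs, so code = 93.
V_rec = 0 + 93·0.001 = 0.093 V.
Error = 0.0934 − 0.093 = 0.0004 V = 0.400 mV.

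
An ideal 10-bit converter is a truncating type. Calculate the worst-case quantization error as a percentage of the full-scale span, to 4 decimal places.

0.0977 %

Truncating → worst-case error = 1 LSB = V_FS/2^10, so 100/1024 = 0.0976562 % of full scale.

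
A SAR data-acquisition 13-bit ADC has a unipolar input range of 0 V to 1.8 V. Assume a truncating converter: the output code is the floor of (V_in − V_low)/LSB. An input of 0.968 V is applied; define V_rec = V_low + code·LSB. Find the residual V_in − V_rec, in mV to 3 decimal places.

0.104 mV

One LSB is 1.8 V / 8192 = 219.73 µV.
Scaled input = 4405.4756 LSBs, so code = 4405.
V_rec = 0 + 4405·0.000219727 = 0.96789551 V.
Difference: 0.000104492 V → 0.104 mV.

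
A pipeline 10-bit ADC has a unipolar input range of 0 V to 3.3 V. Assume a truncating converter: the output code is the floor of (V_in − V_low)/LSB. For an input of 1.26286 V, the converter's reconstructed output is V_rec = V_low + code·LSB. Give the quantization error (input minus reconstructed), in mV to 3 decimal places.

LSB = 3.3/2^10 = 3.223 mV.
(V_in − V_low)/LSB = (1.26286 − 0)/0.00322266 = 391.8693 → code 391 (floor).
Reconstructed: 1.2600586 V.
Error = 1.26286 − 1.2600586 = 0.00280141 V = 2.801 mV.

2.801 mV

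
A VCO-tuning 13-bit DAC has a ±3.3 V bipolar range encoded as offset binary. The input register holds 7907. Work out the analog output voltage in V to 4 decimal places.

LSB = 6.6 V / 2^13 = 0.806 mV.
V_out = (−3.3) + 7907 × 0.000805664 V = 3.07039 V.

3.0704 V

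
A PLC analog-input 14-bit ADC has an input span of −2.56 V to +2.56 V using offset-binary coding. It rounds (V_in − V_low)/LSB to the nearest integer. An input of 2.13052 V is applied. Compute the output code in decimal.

LSB = 5.12 V / 16384 = 312.50 µV.
(V_in − V_low)/LSB = (2.13052 − (−2.56)) / 0.0003125 = 15009.664.
So the output code is 15010.

code 15010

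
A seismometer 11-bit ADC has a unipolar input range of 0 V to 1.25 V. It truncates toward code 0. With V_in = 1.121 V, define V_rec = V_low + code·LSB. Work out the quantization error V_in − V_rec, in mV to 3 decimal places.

0.395 mV

One LSB is 1.25 V / 2048 = 0.610 mV.
(V_in − V_low)/LSB = (1.121 − 0)/0.000610352 = 1836.6464 → code 1836 (floor).
Code 1836 maps back to 0 + 1836×0.000610352 V = 1.1206055 V.
Error = 1.121 − 1.1206055 = 0.000394531 V = 0.395 mV.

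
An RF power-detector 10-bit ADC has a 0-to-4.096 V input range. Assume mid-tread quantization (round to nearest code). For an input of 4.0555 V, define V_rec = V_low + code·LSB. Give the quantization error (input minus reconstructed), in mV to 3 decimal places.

-0.500 mV

One LSB is 4.096 V / 1024 = 4.000 mV.
(V_in − V_low)/LSB = (4.0555 − 0)/0.004 = 1013.8750 → code 1014 (round).
V_rec = 0 + 1014·0.004 = 4.056 V.
V_in − V_rec = -0.0005 V = -0.500 mV.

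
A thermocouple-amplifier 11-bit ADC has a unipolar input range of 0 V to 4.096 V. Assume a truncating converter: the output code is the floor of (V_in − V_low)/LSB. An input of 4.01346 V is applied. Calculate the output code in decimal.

LSB = 4.096 V / 2048 = 2.000 mV.
Input sits at 2006.730 steps above V_low.
⌊·⌋(2006.730) = 2006.

code 2006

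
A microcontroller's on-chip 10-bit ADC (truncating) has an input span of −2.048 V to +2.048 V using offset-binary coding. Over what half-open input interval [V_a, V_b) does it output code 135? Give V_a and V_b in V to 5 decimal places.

LSB = 4.096/2^10 = 4.000 mV.
V_a = V_low + 135·LSB = -1.508 V; V_b = V_low + 136·LSB = -1.504 V.

[-1.50800 V, -1.50400 V)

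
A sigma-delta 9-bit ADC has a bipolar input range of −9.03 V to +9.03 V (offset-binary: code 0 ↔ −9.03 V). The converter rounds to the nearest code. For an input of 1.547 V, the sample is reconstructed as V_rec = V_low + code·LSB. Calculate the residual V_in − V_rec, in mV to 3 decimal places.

-5.031 mV

LSB = 18.06/2^9 = 35.273 mV.
Scaled input = 299.8574 LSBs, so code = 300.
Code 300 maps back to (−9.03) + 300×0.0352734 V = 1.5520312 V.
Error = 1.547 − 1.5520312 = -0.00503125 V = -5.031 mV.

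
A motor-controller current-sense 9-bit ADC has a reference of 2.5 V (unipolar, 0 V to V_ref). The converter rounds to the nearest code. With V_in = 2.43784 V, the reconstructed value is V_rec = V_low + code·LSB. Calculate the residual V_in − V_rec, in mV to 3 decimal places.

One LSB is 2.5 V / 512 = 4.883 mV.
Scaled input = 499.2696 LSBs, so code = 499.
Code 499 maps back to 0 + 499×0.00488281 V = 2.4365234 V.
V_in − V_rec = 0.00131656 V = 1.317 mV.

1.317 mV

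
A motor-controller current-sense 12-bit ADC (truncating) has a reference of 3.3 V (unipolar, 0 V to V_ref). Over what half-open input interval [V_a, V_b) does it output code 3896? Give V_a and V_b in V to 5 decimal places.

[3.13887 V, 3.13967 V)

LSB = 3.3/2^12 = 0.806 mV.
V_a = V_low + 3896·LSB = 3.13887 V; V_b = V_low + 3897·LSB = 3.13967 V.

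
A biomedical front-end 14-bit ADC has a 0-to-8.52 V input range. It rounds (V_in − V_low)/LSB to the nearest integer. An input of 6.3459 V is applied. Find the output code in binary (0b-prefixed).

LSB = 8.52 V / 16384 = 0.520 mV.
Input sits at 12203.195 steps above V_low.
So the output code is 12203.
In binary (0b-prefixed): 0b10111110101011.

code 0b10111110101011 (decimal 12203)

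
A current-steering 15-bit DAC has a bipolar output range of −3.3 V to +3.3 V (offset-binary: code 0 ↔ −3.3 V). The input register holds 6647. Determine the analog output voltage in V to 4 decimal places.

-1.9612 V

LSB = 6.6 V / 2^15 = 201.42 µV.
V_out = (−3.3) + 6647 × 0.000201416 V = -1.96119 V.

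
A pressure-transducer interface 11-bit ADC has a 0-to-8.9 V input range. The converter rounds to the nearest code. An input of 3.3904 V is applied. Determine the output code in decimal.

With 2048 levels over 8.9 V, one step is 4.346 mV.
Input sits at 780.173 steps above V_low.
Round → code 780.

code 780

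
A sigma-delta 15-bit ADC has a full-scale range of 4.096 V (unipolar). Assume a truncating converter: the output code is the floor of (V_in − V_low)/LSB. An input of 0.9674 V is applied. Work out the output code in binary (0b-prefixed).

code 0b1111000111011 (decimal 7739)

LSB = 4.096 V / 32768 = 125.00 µV.
(V_in − V_low)/LSB = (0.9674 − 0) / 0.000125 = 7739.200.
Floor → code 7739.
In binary (0b-prefixed): 0b1111000111011.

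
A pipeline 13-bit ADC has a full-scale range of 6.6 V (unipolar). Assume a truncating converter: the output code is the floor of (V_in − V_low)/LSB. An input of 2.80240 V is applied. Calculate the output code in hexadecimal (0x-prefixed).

code 0xD96 (decimal 3478)

With 8192 levels over 6.6 V, one step is 0.806 mV.
(V_in − V_low)/LSB = (2.80240 − 0) / 0.000805664 = 3478.373.
⌊·⌋(3478.373) = 3478.
In hexadecimal (0x-prefixed): 0xD96.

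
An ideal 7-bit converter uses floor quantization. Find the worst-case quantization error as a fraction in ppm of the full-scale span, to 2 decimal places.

7812.50 ppm

Truncating → worst-case error = 1 LSB = V_FS/2^7, so 1e+06/128 = 7812.5 ppm of full scale.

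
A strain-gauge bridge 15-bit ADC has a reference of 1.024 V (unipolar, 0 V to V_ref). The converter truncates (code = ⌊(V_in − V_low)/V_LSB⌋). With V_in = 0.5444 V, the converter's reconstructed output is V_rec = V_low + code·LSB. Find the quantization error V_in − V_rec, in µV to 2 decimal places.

25.00 µV

One LSB is 1.024 V / 32768 = 31.25 µV.
Scaled input = 17420.8000 LSBs, so code = 17420.
Code 17420 maps back to 0 + 17420×3.125e-05 V = 0.544375 V.
Error = 0.5444 − 0.544375 = 2.5e-05 V = 25.00 µV.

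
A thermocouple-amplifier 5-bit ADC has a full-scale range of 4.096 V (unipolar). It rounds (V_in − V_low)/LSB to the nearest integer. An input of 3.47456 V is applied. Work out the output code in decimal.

code 27

Full-scale span = 4.096 V; LSB = 4.096/2^5 = 128.000 mV.
(3.47456 − 0) / 0.128 = 27.145 LSBs.
round(27.145) = 27.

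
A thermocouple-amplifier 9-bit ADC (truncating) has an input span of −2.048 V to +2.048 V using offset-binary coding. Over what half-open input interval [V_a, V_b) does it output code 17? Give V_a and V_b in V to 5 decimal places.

LSB = 4.096/2^9 = 8.000 mV.
V_a = V_low + 17·LSB = -1.912 V; V_b = V_low + 18·LSB = -1.904 V.

[-1.91200 V, -1.90400 V)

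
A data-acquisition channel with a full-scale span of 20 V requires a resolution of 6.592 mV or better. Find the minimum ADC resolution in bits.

12 bits

Number of steps required ≥ 20 V / 6.592 mV = 3033.98.
Need 2^N ≥ 3033.98; 2^11 = 2048, 2^12 = 4096.
Minimum N = 12.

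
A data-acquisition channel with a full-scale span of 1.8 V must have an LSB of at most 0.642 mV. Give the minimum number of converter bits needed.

12 bits

Number of steps required ≥ 1.8 V / 0.642 mV = 2803.74.
Need 2^N ≥ 2803.74; 2^11 = 2048, 2^12 = 4096.
Minimum N = 12.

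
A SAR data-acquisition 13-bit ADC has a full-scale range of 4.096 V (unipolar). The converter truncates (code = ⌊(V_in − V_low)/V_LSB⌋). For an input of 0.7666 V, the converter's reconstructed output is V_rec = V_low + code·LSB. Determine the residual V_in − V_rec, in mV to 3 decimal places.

Step size: 4.096 V ÷ 2^13 = 0.500 mV.
(V_in − V_low)/LSB = (0.7666 − 0)/0.0005 = 1533.2000 → code 1533 (floor).
Code 1533 maps back to 0 + 1533×0.0005 V = 0.7665 V.
V_in − V_rec = 0.0001 V = 0.100 mV.

0.100 mV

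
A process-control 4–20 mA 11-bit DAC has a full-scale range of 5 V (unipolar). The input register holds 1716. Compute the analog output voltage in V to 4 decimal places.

4.1895 V

LSB = 5 V / 2^11 = 2.441 mV.
V_out = 0 + 1716 × 0.00244141 V = 4.18945 V.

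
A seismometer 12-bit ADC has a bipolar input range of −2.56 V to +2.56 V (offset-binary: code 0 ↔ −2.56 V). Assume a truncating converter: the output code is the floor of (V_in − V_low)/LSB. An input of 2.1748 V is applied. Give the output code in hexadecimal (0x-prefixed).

Full-scale span = 5.12 V; LSB = 5.12/2^12 = 1.250 mV.
Input sits at 3787.840 steps above V_low.
So the output code is 3787.
In hexadecimal (0x-prefixed): 0xECB.

code 0xECB (decimal 3787)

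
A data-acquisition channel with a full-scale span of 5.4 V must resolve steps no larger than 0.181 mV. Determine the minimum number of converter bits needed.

15 bits

Number of steps required ≥ 5.4 V / 0.181 mV = 29834.25.
Need 2^N ≥ 29834.25; 2^14 = 16384, 2^15 = 32768.
Minimum N = 15.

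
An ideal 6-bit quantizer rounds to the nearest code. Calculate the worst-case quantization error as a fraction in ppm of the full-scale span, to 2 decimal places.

Rounding → worst-case error = ½ LSB = V_FS/2^7, so 1e+06/128 = 7812.5 ppm of full scale.

7812.50 ppm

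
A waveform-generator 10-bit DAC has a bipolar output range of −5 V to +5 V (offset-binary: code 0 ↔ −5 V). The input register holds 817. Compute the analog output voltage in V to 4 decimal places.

LSB = 10 V / 2^10 = 9.766 mV.
V_out = (−5) + 817 × 0.00976562 V = 2.97852 V.

2.9785 V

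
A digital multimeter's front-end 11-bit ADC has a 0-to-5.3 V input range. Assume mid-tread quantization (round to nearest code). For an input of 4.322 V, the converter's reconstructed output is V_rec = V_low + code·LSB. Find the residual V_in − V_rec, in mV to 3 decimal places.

0.223 mV

Step size: 5.3 V ÷ 2^11 = 2.588 mV.
(V_in − V_low)/LSB = (4.322 − 0)/0.00258789 = 1670.0860 → code 1670 (round).
V_rec = 0 + 1670·0.00258789 = 4.3217773 V.
V_in − V_rec = 0.000222656 V = 0.223 mV.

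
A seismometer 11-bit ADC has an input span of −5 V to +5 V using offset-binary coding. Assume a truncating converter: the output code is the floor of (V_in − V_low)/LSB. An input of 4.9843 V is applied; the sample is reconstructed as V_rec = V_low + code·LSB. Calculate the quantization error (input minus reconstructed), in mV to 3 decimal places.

3.831 mV

LSB = 10/2^11 = 4.883 mV.
(V_in − V_low)/LSB = (4.9843 − (−5))/0.00488281 = 2044.7846 → code 2044 (floor).
Reconstructed: 4.9804688 V.
Error = 4.9843 − 4.9804688 = 0.00383125 V = 3.831 mV.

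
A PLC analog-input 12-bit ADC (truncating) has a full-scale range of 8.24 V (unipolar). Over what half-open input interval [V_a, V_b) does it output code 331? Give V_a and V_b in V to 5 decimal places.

LSB = 8.24/2^12 = 2.012 mV.
V_a = V_low + 331·LSB = 0.665879 V; V_b = V_low + 332·LSB = 0.667891 V.

[0.66588 V, 0.66789 V)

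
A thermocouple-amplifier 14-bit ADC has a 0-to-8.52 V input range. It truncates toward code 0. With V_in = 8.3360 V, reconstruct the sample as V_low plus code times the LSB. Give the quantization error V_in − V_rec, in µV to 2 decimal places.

One LSB is 8.52 V / 16384 = 0.520 mV.
(V_in − V_low)/LSB = (8.3360 − 0)/0.00052002 = 16030.1671 → code 16030 (floor).
Reconstructed: 8.3359131 V.
V_in − V_rec = 8.69141e-05 V = 86.91 µV.

86.91 µV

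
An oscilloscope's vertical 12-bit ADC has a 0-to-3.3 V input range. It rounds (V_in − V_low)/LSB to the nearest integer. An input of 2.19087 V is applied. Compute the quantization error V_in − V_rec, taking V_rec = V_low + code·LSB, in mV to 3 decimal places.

LSB = 3.3/2^12 = 0.806 mV.
Scaled input = 2719.3344 LSBs, so code = 2719.
Code 2719 maps back to 0 + 2719×0.000805664 V = 2.1906006 V.
Difference: 0.000269414 V → 0.269 mV.

0.269 mV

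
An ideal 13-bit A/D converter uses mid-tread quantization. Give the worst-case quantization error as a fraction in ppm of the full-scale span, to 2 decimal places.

61.04 ppm

Rounding → worst-case error = ½ LSB = V_FS/2^14, so 1e+06/16384 = 61.0352 ppm of full scale.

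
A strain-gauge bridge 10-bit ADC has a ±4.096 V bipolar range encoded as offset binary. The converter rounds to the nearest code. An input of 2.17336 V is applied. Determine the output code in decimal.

LSB = 8.192 V / 1024 = 8.000 mV.
(2.17336 − (−4.096)) / 0.008 = 783.670 LSBs.
So the output code is 784.

code 784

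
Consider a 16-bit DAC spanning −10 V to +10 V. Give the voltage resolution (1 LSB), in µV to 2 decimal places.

Full-scale span = 20 V.
LSB = 20 / 2^16 = 20 / 65536 = 0.000305176 V = 305.18 µV.

305.18 µV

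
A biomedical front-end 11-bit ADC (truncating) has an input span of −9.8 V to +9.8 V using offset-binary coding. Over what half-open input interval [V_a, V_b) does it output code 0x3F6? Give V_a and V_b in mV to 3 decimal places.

[-95.703 mV, -86.133 mV)

LSB = 19.6/2^11 = 9.570 mV.
Code 0x3F6 = 1014 decimal.
V_a = V_low + 1014·LSB = -0.0957031 V; V_b = V_low + 1015·LSB = -0.0861328 V.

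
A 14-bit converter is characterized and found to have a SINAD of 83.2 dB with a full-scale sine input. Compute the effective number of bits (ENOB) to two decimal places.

13.53 bits

ENOB = (SINAD − 1.76) / 6.02 = (83.2 − 1.76)/6.02 = 13.528.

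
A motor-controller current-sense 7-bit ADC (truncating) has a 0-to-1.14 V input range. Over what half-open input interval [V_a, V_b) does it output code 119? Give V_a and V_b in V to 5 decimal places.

LSB = 1.14/2^7 = 8.906 mV.
V_a = V_low + 119·LSB = 1.05984 V; V_b = V_low + 120·LSB = 1.06875 V.

[1.05984 V, 1.06875 V)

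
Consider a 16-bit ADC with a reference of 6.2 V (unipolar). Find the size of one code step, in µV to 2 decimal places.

Full-scale span = 6.2 V.
LSB = 6.2 / 2^16 = 6.2 / 65536 = 9.46045e-05 V = 94.60 µV.

94.60 µV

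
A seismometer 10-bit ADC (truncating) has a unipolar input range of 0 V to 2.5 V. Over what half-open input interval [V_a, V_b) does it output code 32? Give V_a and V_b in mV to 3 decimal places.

LSB = 2.5/2^10 = 2.441 mV.
V_a = V_low + 32·LSB = 0.078125 V; V_b = V_low + 33·LSB = 0.0805664 V.

[78.125 mV, 80.566 mV)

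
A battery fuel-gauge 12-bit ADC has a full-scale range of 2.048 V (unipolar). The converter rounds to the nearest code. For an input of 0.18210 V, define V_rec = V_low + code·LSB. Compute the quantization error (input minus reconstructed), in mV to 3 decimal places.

One LSB is 2.048 V / 4096 = 0.500 mV.
(0.18210 − 0)/0.0005 = 364.2000; round gives code 364.
V_rec = 0 + 364·0.0005 = 0.182 V.
V_in − V_rec = 0.0001 V = 0.100 mV.

0.100 mV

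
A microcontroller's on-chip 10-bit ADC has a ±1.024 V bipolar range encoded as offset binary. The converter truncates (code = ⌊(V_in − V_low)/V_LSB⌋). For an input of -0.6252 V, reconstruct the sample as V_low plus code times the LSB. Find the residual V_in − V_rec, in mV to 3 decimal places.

0.800 mV

Step size: 2.048 V ÷ 2^10 = 2.000 mV.
Scaled input = 199.4000 LSBs, so code = 199.
Reconstructed: -0.626 V.
Error = -0.6252 − (−0.626) = 0.0008 V = 0.800 mV.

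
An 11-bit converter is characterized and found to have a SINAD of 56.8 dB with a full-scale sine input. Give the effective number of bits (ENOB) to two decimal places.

ENOB = (SINAD − 1.76) / 6.02 = (56.8 − 1.76)/6.02 = 9.143.

9.14 bits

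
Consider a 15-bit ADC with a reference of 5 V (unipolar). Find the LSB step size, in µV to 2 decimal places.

152.59 µV

Full-scale span = 5 V.
LSB = 5 / 2^15 = 5 / 32768 = 0.000152588 V = 152.59 µV.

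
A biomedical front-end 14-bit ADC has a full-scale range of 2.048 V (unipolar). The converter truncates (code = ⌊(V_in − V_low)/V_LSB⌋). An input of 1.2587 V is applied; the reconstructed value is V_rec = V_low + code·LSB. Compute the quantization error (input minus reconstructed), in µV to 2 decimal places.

75.00 µV

LSB = 2.048/2^14 = 125.00 µV.
Scaled input = 10069.6000 LSBs, so code = 10069.
V_rec = 0 + 10069·0.000125 = 1.258625 V.
Error = 1.2587 − 1.258625 = 7.5e-05 V = 75.00 µV.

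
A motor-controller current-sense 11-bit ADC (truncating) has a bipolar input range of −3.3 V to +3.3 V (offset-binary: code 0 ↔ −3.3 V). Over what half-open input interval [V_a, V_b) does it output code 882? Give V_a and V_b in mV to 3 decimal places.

[-457.617 mV, -454.395 mV)

LSB = 6.6/2^11 = 3.223 mV.
V_a = V_low + 882·LSB = -0.457617 V; V_b = V_low + 883·LSB = -0.454395 V.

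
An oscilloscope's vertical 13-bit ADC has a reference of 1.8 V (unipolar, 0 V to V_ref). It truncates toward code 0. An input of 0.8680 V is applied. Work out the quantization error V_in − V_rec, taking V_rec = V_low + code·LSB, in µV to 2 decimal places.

LSB = 1.8/2^13 = 219.73 µV.
(0.8680 − 0)/0.000219727 = 3950.3644; ⌊·⌋ gives code 3950.
Code 3950 maps back to 0 + 3950×0.000219727 V = 0.86791992 V.
Error = 0.8680 − 0.86791992 = 8.00781e-05 V = 80.08 µV.

80.08 µV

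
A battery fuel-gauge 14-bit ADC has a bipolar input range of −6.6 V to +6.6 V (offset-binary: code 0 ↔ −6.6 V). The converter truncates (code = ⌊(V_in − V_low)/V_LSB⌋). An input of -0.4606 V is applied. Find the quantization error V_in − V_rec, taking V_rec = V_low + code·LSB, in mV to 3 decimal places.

One LSB is 13.2 V / 16384 = 0.806 mV.
Scaled input = 7620.2977 LSBs, so code = 7620.
Reconstructed: -0.46083984 V.
Error = -0.4606 − (−0.46083984) = 0.000239844 V = 0.240 mV.

0.240 mV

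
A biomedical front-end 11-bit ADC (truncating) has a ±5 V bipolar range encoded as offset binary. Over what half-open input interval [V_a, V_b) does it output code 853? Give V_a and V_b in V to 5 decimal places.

LSB = 10/2^11 = 4.883 mV.
V_a = V_low + 853·LSB = -0.834961 V; V_b = V_low + 854·LSB = -0.830078 V.

[-0.83496 V, -0.83008 V)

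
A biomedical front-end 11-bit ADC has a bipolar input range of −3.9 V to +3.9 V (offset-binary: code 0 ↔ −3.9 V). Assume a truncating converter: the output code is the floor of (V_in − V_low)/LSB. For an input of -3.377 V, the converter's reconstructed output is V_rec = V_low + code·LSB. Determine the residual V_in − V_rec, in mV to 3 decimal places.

1.223 mV

One LSB is 7.8 V / 2048 = 3.809 mV.
(V_in − V_low)/LSB = (-3.377 − (−3.9))/0.00380859 = 137.3210 → code 137 (floor).
Code 137 maps back to (−3.9) + 137×0.00380859 V = -3.3782227 V.
Difference: 0.00122266 V → 1.223 mV.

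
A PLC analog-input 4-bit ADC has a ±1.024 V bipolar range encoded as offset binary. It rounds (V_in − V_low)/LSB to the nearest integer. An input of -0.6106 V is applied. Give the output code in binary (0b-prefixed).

With 16 levels over 2.048 V, one step is 128.000 mV.
(V_in − V_low)/LSB = (-0.6106 − (−1.024)) / 0.128 = 3.230.
So the output code is 3.
In binary (0b-prefixed): 0b11.

code 0b11 (decimal 3)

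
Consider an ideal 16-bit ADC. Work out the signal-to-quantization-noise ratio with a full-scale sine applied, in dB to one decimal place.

SNR ≈ 6.02·N + 1.76 dB = 6.02·16 + 1.76 = 98.08 dB.

98.1 dB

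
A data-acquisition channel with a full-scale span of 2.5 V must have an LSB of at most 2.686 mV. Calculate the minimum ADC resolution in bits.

Number of steps required ≥ 2.5 V / 2.686 mV = 930.75.
Need 2^N ≥ 930.75; 2^9 = 512, 2^10 = 1024.
Minimum N = 10.

10 bits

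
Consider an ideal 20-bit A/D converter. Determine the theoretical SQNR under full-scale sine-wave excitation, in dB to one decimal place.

122.2 dB

SNR ≈ 6.02·N + 1.76 dB = 6.02·20 + 1.76 = 122.16 dB.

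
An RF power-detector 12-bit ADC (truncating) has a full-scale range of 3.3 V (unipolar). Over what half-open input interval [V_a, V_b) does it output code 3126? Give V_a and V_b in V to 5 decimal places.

[2.51851 V, 2.51931 V)

LSB = 3.3/2^12 = 0.806 mV.
V_a = V_low + 3126·LSB = 2.51851 V; V_b = V_low + 3127·LSB = 2.51931 V.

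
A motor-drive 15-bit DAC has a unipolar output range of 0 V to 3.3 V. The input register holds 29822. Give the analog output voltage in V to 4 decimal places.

LSB = 3.3 V / 2^15 = 100.71 µV.
V_out = 0 + 29822 × 0.000100708 V = 3.00331 V.

3.0033 V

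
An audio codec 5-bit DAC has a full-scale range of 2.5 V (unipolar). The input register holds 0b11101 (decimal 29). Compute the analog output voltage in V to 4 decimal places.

2.2656 V

LSB = 2.5 V / 2^5 = 78.125 mV.
Code 0b11101 = 29 decimal.
V_out = 0 + 29 × 0.078125 V = 2.26562 V.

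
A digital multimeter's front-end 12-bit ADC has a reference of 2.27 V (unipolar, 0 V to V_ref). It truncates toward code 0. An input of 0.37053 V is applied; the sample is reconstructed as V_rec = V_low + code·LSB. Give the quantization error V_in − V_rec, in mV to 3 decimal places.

0.325 mV

Step size: 2.27 V ÷ 2^12 = 0.554 mV.
(0.37053 − 0)/0.000554199 = 668.5863; ⌊·⌋ gives code 668.
Reconstructed: 0.37020508 V.
V_in − V_rec = 0.000324922 V = 0.325 mV.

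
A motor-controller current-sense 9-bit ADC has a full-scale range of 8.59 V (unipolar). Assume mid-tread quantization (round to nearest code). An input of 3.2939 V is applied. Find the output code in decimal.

code 196

Full-scale span = 8.59 V; LSB = 8.59/2^9 = 16.777 mV.
(3.2939 − 0) / 0.0167773 = 196.330 LSBs.
Round → code 196.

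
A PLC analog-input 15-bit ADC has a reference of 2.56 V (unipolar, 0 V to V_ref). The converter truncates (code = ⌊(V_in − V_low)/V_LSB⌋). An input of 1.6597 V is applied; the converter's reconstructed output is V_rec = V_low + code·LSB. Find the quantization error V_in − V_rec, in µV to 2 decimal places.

Step size: 2.56 V ÷ 2^15 = 78.12 µV.
(1.6597 − 0)/7.8125e-05 = 21244.1600; ⌊·⌋ gives code 21244.
V_rec = 0 + 21244·7.8125e-05 = 1.6596875 V.
Difference: 1.25e-05 V → 12.50 µV.

12.50 µV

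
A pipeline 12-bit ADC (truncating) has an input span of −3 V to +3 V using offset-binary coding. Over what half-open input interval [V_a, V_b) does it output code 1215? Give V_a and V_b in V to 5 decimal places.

LSB = 6/2^12 = 1.465 mV.
V_a = V_low + 1215·LSB = -1.22021 V; V_b = V_low + 1216·LSB = -1.21875 V.

[-1.22021 V, -1.21875 V)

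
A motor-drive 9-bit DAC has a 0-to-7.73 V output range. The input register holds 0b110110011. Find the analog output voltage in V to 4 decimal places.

LSB = 7.73 V / 2^9 = 15.098 mV.
Code 0b110110011 = 435 decimal.
V_out = 0 + 435 × 0.0150977 V = 6.56748 V.

6.5675 V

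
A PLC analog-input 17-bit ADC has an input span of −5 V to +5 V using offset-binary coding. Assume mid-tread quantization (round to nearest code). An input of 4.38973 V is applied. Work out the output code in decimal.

code 123073

With 131072 levels over 10 V, one step is 76.29 µV.
(V_in − V_low)/LSB = (4.38973 − (−5)) / 7.62939e-05 = 123073.069.
round(123073.069) = 123073.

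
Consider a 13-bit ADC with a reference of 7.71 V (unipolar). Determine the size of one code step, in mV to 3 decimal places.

Full-scale span = 7.71 V.
LSB = 7.71 / 2^13 = 7.71 / 8192 = 0.000941162 V = 0.941 mV.

0.941 mV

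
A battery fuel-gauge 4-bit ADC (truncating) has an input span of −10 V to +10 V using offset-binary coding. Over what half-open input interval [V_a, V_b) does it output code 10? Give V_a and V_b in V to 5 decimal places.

[2.50000 V, 3.75000 V)

LSB = 20/2^4 = 1.2500 V.
V_a = V_low + 10·LSB = 2.5 V; V_b = V_low + 11·LSB = 3.75 V.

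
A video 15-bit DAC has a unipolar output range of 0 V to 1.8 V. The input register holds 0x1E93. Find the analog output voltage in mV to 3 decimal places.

429.950 mV

LSB = 1.8 V / 2^15 = 54.93 µV.
Code 0x1E93 = 7827 decimal.
V_out = 0 + 7827 × 5.49316e-05 V = 0.42995 V.
= 429.950 mV.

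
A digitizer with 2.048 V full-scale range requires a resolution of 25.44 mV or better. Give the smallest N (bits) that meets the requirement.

7 bits

Number of steps required ≥ 2.048 V / 25.44 mV = 80.50.
Need 2^N ≥ 80.50; 2^6 = 64, 2^7 = 128.
Minimum N = 7.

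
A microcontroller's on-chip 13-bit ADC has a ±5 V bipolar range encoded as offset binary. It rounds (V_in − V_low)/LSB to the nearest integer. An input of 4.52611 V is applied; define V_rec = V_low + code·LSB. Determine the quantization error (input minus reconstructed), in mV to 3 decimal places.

-0.257 mV

One LSB is 10 V / 8192 = 1.221 mV.
(4.52611 − (−5))/0.0012207 = 7803.7893; round gives code 7804.
Code 7804 maps back to (−5) + 7804×0.0012207 V = 4.5263672 V.
Error = 4.52611 − 4.5263672 = -0.000257187 V = -0.257 mV.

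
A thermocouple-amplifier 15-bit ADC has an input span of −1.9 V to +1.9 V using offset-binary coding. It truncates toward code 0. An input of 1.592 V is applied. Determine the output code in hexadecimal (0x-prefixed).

code 0x75A0 (decimal 30112)

LSB = 3.8 V / 32768 = 115.97 µV.
Input sits at 30112.067 steps above V_low.
⌊·⌋(30112.067) = 30112.
In hexadecimal (0x-prefixed): 0x75A0.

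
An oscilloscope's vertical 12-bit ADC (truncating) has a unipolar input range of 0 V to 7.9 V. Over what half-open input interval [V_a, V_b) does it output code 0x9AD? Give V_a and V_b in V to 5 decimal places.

LSB = 7.9/2^12 = 1.929 mV.
Code 0x9AD = 2477 decimal.
V_a = V_low + 2477·LSB = 4.77742 V; V_b = V_low + 2478·LSB = 4.77935 V.

[4.77742 V, 4.77935 V)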